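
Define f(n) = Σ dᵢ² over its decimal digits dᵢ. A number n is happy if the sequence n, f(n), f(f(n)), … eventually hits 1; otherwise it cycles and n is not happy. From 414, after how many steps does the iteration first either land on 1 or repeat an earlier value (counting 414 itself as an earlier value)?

13

414 → 4² + 1² + 4² = 33
33 → 3² + 3² = 18
18 → 1² + 8² = 65
65 → 6² + 5² = 61
61 → 6² + 1² = 37
37 → 3² + 7² = 58
58 → 5² + 8² = 89
89 → 8² + 9² = 145
145 → 1² + 4² + 5² = 42
42 → 4² + 2² = 20
20 → 2² + 0² = 4
4 → 4² = 16
16 → 1² + 6² = 37  — 37 repeats.
That took 13 steps.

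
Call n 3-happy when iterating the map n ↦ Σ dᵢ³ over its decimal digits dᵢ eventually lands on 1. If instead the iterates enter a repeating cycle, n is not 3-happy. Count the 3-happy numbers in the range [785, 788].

785: 785 → 980 → 1241 → 74 → 407 → 407  — not 3-happy
786: 786 → 1071 → 345 → 216 → 225 → 141 → 66 → 432 → 99 → 1458 → 702 → 351 → 153 → 153  — not 3-happy
787: 787 → 1198 → 1243 → 100 → 1  — 3-happy
788: 788 → 1367 → 587 → 980 → 1241 → 74 → 407 → 407  — not 3-happy
3-happy: 787

1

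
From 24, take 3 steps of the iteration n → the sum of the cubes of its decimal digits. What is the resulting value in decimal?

153

24 → 2³ + 4³ = 8 + 64 = 72
72 → 7³ + 2³ = 343 + 8 = 351
351 → 3³ + 5³ + 1³ = 27 + 125 + 1 = 153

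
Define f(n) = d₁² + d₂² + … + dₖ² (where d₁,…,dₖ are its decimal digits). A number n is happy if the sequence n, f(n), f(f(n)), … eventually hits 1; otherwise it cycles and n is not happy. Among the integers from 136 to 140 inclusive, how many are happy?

1

136: 136 → 46 → 52 → 29 → 85 → 89 → 145 → 42 → 20 → 4 → 16 → 37 → 58 → 89  (repeats 89)
137: 137 → 59 → 106 → 37 → 58 → 89 → 145 → 42 → 20 → 4 → 16 → 37  (repeats 37)
138: 138 → 74 → 65 → 61 → 37 → 58 → 89 → 145 → 42 → 20 → 4 → 16 → 37  (repeats 37)
139: 139 → 91 → 82 → 68 → 100 → 1  (reaches 1)
140: 140 → 17 → 50 → 25 → 29 → 85 → 89 → 145 → 42 → 20 → 4 → 16 → 37 → 58 → 89  (repeats 89)
happy: 139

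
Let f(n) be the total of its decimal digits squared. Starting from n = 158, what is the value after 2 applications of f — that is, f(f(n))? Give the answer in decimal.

81

158 → 1² + 5² + 8² = 1 + 25 + 64 = 90
90 → 9² + 0² = 81 + 0 = 81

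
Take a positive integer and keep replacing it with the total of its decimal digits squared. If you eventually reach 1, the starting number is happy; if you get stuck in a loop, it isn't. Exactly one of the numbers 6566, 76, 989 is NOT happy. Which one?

6566: 6566 → 133 → 19 → 82 → 68 → 100 → 1  — reaches 1 (happy)
76: 76 → 85 → 89 → 145 → 42 → 20 → 4 → 16 → 37 → 58 → 89  — repeats 89 (not happy)
989: 989 → 226 → 44 → 32 → 13 → 10 → 1  — reaches 1 (happy)

76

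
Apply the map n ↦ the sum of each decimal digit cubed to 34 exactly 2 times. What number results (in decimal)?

34 → 3³ + 4³ = 91
91 → 9³ + 1³ = 730

730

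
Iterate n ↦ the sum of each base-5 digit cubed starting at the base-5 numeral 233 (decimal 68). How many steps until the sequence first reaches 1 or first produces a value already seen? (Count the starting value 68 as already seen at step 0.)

68 = (2,3,3)_5 → 2³ + 3³ + 3³ = 8 + 27 + 27 = 62
62 = (2,2,2)_5 → 2³ + 2³ + 2³ = 8 + 8 + 8 = 24
24 = (4,4)_5 → 4³ + 4³ = 64 + 64 = 128
128 = (1,0,0,3)_5 → 1³ + 0³ + 0³ + 3³ = 1 + 0 + 0 + 27 = 28
28 = (1,0,3)_5 → 1³ + 0³ + 3³ = 1 + 0 + 27 = 28  — 28 repeats.
That took 5 steps.

5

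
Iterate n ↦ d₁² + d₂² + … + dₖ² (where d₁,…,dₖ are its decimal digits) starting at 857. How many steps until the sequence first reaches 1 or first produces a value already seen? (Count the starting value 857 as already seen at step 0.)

857 → 8² + 5² + 7² = 64 + 25 + 49 = 138
138 → 1² + 3² + 8² = 1 + 9 + 64 = 74
74 → 7² + 4² = 49 + 16 = 65
65 → 6² + 5² = 36 + 25 = 61
61 → 6² + 1² = 36 + 1 = 37
37 → 3² + 7² = 9 + 49 = 58
58 → 5² + 8² = 25 + 64 = 89
89 → 8² + 9² = 64 + 81 = 145
145 → 1² + 4² + 5² = 1 + 16 + 25 = 42
42 → 4² + 2² = 16 + 4 = 20
20 → 2² + 0² = 4 + 0 = 4
4 → 4² = 16
16 → 1² + 6² = 1 + 36 = 37  — 37 repeats.
That took 13 steps.

13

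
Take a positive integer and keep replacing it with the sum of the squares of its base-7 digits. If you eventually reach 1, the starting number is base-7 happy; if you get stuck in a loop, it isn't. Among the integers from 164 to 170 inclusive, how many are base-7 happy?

1

164: 164 → 22 → 10 → 10  — not base-7 happy
165: 165 → 29 → 17 → 13 → 37 → 29  — not base-7 happy
166: 166 → 38 → 34 → 52 → 10 → 10  — not base-7 happy
167: 167 → 49 → 1  — base-7 happy
168: 168 → 18 → 20 → 40 → 50 → 2 → 4 → 16 → 8 → 2  — not base-7 happy
169: 169 → 19 → 29 → 17 → 13 → 37 → 29  — not base-7 happy
170: 170 → 22 → 10 → 10  — not base-7 happy
base-7 happy: 167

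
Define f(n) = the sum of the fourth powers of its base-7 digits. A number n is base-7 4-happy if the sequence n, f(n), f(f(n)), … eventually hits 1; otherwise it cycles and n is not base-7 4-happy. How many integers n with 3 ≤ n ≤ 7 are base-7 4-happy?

3: 3 → 81 → 513 → 179 → 593 → 1251 → 1043 → 97 → 2593 → 1459 → 963 → 1153 → 803 → 673 → 1923 → 1507 → 913 → 609 → 707 → 97  — not base-7 4-happy
4: 4 → 256 → 882 → 272 → 2002 → 2546 → 1938 → 2258 → 1808 → 1938  — not base-7 4-happy
5: 5 → 625 → 1267 → 1633 → 913 → 609 → 707 → 97 → 2593 → 1459 → 963 → 1153 → 803 → 673 → 1923 → 1507 → 913  — not base-7 4-happy
6: 6 → 1296 → 788 → 288 → 1922 → 1138 → 354 → 258 → 1922  — not base-7 4-happy
7: 7 → 1  — base-7 4-happy
base-7 4-happy: 7

1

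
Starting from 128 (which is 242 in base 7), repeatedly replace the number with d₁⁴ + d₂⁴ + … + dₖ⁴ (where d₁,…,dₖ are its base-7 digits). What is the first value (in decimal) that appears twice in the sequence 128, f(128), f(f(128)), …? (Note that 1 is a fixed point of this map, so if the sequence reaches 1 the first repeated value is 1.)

128 = (2,4,2)_7 → 2⁴ + 4⁴ + 2⁴ = 288
288 = (5,6,1)_7 → 5⁴ + 6⁴ + 1⁴ = 1922
1922 = (5,4,1,4)_7 → 5⁴ + 4⁴ + 1⁴ + 4⁴ = 1138
1138 = (3,2,1,4)_7 → 3⁴ + 2⁴ + 1⁴ + 4⁴ = 354
354 = (1,0,1,4)_7 → 1⁴ + 0⁴ + 1⁴ + 4⁴ = 258
258 = (5,1,6)_7 → 5⁴ + 1⁴ + 6⁴ = 1922  — 1922 already appeared earlier.

1922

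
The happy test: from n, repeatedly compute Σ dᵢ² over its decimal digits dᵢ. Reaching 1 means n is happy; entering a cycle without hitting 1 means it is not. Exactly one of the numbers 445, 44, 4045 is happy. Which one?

44

445: 445 → 57 → 74 → 65 → 61 → 37 → 58 → 89 → 145 → 42 → 20 → 4 → 16 → 37  — repeats 37 (not happy)
44: 44 → 32 → 13 → 10 → 1  — reaches 1 (happy)
4045: 4045 → 57 → 74 → 65 → 61 → 37 → 58 → 89 → 145 → 42 → 20 → 4 → 16 → 37  — repeats 37 (not happy)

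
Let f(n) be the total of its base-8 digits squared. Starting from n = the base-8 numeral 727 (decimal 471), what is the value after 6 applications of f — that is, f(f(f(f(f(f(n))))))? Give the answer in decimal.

471 = (7,2,7)_8 → 102
102 = (1,4,6)_8 → 53
53 = (6,5)_8 → 61
61 = (7,5)_8 → 74
74 = (1,1,2)_8 → 6
6 = (6)_8 → 36

36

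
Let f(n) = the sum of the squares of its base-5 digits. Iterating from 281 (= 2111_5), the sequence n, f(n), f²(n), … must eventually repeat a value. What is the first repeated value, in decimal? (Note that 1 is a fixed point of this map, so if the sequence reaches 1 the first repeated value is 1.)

1

281 = (2,1,1,1)_5 → 2² + 1² + 1² + 1² = 4 + 1 + 1 + 1 = 7
7 = (1,2)_5 → 1² + 2² = 1 + 4 = 5
5 = (1,0)_5 → 1² + 0² = 1 + 0 = 1  — reached the fixed point 1.
1 → 1, so 1 is the first repeated value.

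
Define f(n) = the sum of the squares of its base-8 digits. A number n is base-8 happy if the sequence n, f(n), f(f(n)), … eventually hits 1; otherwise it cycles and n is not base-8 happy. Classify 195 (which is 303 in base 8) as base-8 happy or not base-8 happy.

195 = (3,0,3)_8 → 18
18 = (2,2)_8 → 8
8 = (1,0)_8 → 1  — reached 1.

base-8 happy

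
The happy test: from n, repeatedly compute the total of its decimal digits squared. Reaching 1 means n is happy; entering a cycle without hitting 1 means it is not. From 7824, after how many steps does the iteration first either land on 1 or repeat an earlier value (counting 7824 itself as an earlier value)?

7824 → 133
133 → 19
19 → 82
82 → 68
68 → 100
100 → 1  — reached 1.
That took 6 steps.

6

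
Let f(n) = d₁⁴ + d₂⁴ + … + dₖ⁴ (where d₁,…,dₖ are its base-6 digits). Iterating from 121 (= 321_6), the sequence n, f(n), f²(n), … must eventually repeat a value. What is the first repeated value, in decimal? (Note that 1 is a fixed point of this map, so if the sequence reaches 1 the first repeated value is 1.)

121 = (3,2,1)_6 → 3⁴ + 2⁴ + 1⁴ = 98
98 = (2,4,2)_6 → 2⁴ + 4⁴ + 2⁴ = 288
288 = (1,2,0,0)_6 → 1⁴ + 2⁴ + 0⁴ + 0⁴ = 17
17 = (2,5)_6 → 2⁴ + 5⁴ = 641
641 = (2,5,4,5)_6 → 2⁴ + 5⁴ + 4⁴ + 5⁴ = 1522
1522 = (1,1,0,1,4)_6 → 1⁴ + 1⁴ + 0⁴ + 1⁴ + 4⁴ = 259
259 = (1,1,1,1)_6 → 1⁴ + 1⁴ + 1⁴ + 1⁴ = 4
4 = (4)_6 → 4⁴ = 256
256 = (1,1,0,4)_6 → 1⁴ + 1⁴ + 0⁴ + 4⁴ = 258
258 = (1,1,1,0)_6 → 1⁴ + 1⁴ + 1⁴ + 0⁴ = 3
3 = (3)_6 → 3⁴ = 81
81 = (2,1,3)_6 → 2⁴ + 1⁴ + 3⁴ = 98  — 98 already appeared earlier.

98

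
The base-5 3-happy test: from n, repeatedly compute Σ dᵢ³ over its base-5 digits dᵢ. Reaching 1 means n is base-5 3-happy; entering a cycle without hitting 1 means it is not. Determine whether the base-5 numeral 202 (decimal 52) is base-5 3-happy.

52 = (2,0,2)_5 → 16
16 = (3,1)_5 → 28
28 = (1,0,3)_5 → 28  — 28 already seen; the sequence cycles without reaching 1.

not base-5 3-happy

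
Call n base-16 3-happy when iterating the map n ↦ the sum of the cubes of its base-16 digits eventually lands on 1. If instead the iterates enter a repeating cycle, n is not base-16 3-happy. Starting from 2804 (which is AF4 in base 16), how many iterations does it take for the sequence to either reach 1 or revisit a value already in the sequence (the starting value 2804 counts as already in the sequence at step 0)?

2804 = (10,15,4)_16 → 10³ + 15³ + 4³ = 1000 + 3375 + 64 = 4439
4439 = (1,1,5,7)_16 → 1³ + 1³ + 5³ + 7³ = 1 + 1 + 125 + 343 = 470
470 = (1,13,6)_16 → 1³ + 13³ + 6³ = 1 + 2197 + 216 = 2414
2414 = (9,6,14)_16 → 9³ + 6³ + 14³ = 729 + 216 + 2744 = 3689
3689 = (14,6,9)_16 → 14³ + 6³ + 9³ = 2744 + 216 + 729 = 3689  — 3689 repeats.
That took 5 steps.

5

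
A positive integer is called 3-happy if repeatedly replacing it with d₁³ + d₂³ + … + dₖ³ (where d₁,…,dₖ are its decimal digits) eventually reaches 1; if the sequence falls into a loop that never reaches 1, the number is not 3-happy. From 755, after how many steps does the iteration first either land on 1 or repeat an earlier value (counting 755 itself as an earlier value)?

9

755 → 7³ + 5³ + 5³ = 593
593 → 5³ + 9³ + 3³ = 881
881 → 8³ + 8³ + 1³ = 1025
1025 → 1³ + 0³ + 2³ + 5³ = 134
134 → 1³ + 3³ + 4³ = 92
92 → 9³ + 2³ = 737
737 → 7³ + 3³ + 7³ = 713
713 → 7³ + 1³ + 3³ = 371
371 → 3³ + 7³ + 1³ = 371  — 371 repeats.
That took 9 steps.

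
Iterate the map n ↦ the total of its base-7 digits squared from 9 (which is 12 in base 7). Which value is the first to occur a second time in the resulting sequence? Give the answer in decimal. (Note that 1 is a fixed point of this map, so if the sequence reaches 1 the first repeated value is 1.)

25

9 = (1,2)_7 → 1² + 2² = 5
5 = (5)_7 → 5² = 25
25 = (3,4)_7 → 3² + 4² = 25  — 25 already appeared earlier.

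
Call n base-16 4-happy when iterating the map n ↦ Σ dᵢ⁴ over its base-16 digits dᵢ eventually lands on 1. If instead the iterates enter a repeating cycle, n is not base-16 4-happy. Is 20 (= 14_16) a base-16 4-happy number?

base-16 4-happy

20 = (1,4)_16 → 1⁴ + 4⁴ = 257
257 = (1,0,1)_16 → 1⁴ + 0⁴ + 1⁴ = 2
2 = (2)_16 → 2⁴ = 16
16 = (1,0)_16 → 1⁴ + 0⁴ = 1  — reached 1.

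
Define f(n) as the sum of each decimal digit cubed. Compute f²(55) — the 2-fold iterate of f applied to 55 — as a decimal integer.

55 → 5³ + 5³ = 125 + 125 = 250
250 → 2³ + 5³ + 0³ = 8 + 125 + 0 = 133

133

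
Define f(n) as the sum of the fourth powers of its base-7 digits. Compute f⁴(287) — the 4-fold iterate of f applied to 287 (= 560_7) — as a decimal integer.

287 = (5,6,0)_7 → 5⁴ + 6⁴ + 0⁴ = 1921
1921 = (5,4,1,3)_7 → 5⁴ + 4⁴ + 1⁴ + 3⁴ = 963
963 = (2,5,4,4)_7 → 2⁴ + 5⁴ + 4⁴ + 4⁴ = 1153
1153 = (3,2,3,5)_7 → 3⁴ + 2⁴ + 3⁴ + 5⁴ = 803

803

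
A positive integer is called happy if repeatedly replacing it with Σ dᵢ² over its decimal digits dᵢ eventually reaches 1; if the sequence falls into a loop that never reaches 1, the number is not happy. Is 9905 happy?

9905 → 9² + 9² + 0² + 5² = 81 + 81 + 0 + 25 = 187
187 → 1² + 8² + 7² = 1 + 64 + 49 = 114
114 → 1² + 1² + 4² = 1 + 1 + 16 = 18
18 → 1² + 8² = 1 + 64 = 65
65 → 6² + 5² = 36 + 25 = 61
61 → 6² + 1² = 36 + 1 = 37
37 → 3² + 7² = 9 + 49 = 58
58 → 5² + 8² = 25 + 64 = 89
89 → 8² + 9² = 64 + 81 = 145
145 → 1² + 4² + 5² = 1 + 16 + 25 = 42
42 → 4² + 2² = 16 + 4 = 20
20 → 2² + 0² = 4 + 0 = 4
4 → 4² = 16
16 → 1² + 6² = 1 + 36 = 37  — 37 already seen; the sequence cycles without reaching 1.

not happy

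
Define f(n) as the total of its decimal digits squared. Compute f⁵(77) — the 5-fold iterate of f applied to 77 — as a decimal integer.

4

77 → 98
98 → 145
145 → 42
42 → 20
20 → 4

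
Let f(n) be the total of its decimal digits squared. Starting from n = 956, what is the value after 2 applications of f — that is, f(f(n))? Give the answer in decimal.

21

956 → 9² + 5² + 6² = 142
142 → 1² + 4² + 2² = 21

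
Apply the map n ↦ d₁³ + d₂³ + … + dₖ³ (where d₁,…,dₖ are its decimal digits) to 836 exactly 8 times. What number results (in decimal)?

836 → 8³ + 3³ + 6³ = 755
755 → 7³ + 5³ + 5³ = 593
593 → 5³ + 9³ + 3³ = 881
881 → 8³ + 8³ + 1³ = 1025
1025 → 1³ + 0³ + 2³ + 5³ = 134
134 → 1³ + 3³ + 4³ = 92
92 → 9³ + 2³ = 737
737 → 7³ + 3³ + 7³ = 713

713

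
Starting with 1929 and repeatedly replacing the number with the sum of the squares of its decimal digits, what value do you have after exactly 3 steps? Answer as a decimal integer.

1929 → 167
167 → 86
86 → 100

100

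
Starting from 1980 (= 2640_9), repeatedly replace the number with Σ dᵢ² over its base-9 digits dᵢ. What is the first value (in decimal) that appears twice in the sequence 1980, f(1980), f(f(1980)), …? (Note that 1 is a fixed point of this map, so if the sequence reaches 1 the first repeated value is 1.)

74

1980 = (2,6,4,0)_9 → 2² + 6² + 4² + 0² = 56
56 = (6,2)_9 → 6² + 2² = 40
40 = (4,4)_9 → 4² + 4² = 32
32 = (3,5)_9 → 3² + 5² = 34
34 = (3,7)_9 → 3² + 7² = 58
58 = (6,4)_9 → 6² + 4² = 52
52 = (5,7)_9 → 5² + 7² = 74
74 = (8,2)_9 → 8² + 2² = 68
68 = (7,5)_9 → 7² + 5² = 74  — 74 already appeared earlier.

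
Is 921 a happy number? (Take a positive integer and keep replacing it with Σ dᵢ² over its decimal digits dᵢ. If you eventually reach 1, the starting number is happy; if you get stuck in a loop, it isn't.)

921 → 9² + 2² + 1² = 81 + 4 + 1 = 86
86 → 8² + 6² = 64 + 36 = 100
100 → 1² + 0² + 0² = 1 + 0 + 0 = 1  — reached 1.

happy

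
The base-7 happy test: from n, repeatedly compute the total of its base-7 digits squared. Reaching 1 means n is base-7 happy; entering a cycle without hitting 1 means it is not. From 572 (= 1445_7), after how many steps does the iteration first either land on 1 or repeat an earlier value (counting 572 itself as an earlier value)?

8

572 = (1,4,4,5)_7 → 1² + 4² + 4² + 5² = 58
58 = (1,1,2)_7 → 1² + 1² + 2² = 6
6 = (6)_7 → 6² = 36
36 = (5,1)_7 → 5² + 1² = 26
26 = (3,5)_7 → 3² + 5² = 34
34 = (4,6)_7 → 4² + 6² = 52
52 = (1,0,3)_7 → 1² + 0² + 3² = 10
10 = (1,3)_7 → 1² + 3² = 10  — 10 repeats.
That took 8 steps.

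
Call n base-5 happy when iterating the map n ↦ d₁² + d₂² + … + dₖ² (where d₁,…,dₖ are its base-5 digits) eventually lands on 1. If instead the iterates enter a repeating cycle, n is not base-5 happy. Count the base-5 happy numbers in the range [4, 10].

2

4: 4 → 16 → 10 → 4  — not base-5 happy
5: 5 → 1  — base-5 happy
6: 6 → 2 → 4 → 16 → 10 → 4  — not base-5 happy
7: 7 → 5 → 1  — base-5 happy
8: 8 → 10 → 4 → 16 → 10  — not base-5 happy
9: 9 → 17 → 13 → 13  — not base-5 happy
10: 10 → 4 → 16 → 10  — not base-5 happy
base-5 happy: 5, 7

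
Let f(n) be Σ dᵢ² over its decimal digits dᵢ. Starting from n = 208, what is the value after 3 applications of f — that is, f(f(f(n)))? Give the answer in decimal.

1

208 → 2² + 0² + 8² = 4 + 0 + 64 = 68
68 → 6² + 8² = 36 + 64 = 100
100 → 1² + 0² + 0² = 1 + 0 + 0 = 1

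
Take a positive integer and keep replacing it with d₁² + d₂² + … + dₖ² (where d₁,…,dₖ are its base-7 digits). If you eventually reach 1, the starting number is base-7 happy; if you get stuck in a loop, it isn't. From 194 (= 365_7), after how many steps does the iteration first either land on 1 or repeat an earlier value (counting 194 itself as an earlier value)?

3

194 = (3,6,5)_7 → 3² + 6² + 5² = 9 + 36 + 25 = 70
70 = (1,3,0)_7 → 1² + 3² + 0² = 1 + 9 + 0 = 10
10 = (1,3)_7 → 1² + 3² = 1 + 9 = 10  — 10 repeats.
That took 3 steps.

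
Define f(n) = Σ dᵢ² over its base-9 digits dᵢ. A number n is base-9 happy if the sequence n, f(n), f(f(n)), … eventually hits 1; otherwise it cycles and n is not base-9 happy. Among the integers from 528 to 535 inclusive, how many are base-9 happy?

1

528: 528 → 88 → 50 → 50  (repeats 50)
529: 529 → 101 → 9 → 1  (reaches 1)
530: 530 → 116 → 74 → 68 → 74  (repeats 74)
531: 531 → 61 → 85 → 17 → 65 → 53 → 89 → 65  (repeats 65)
532: 532 → 62 → 100 → 6 → 36 → 16 → 50 → 50  (repeats 50)
533: 533 → 65 → 53 → 89 → 65  (repeats 65)
534: 534 → 70 → 98 → 66 → 58 → 52 → 74 → 68 → 74  (repeats 74)
535: 535 → 77 → 89 → 65 → 53 → 89  (repeats 89)
base-9 happy: 529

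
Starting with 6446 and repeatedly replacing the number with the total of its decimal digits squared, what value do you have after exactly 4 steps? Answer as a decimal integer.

25

6446 → 6² + 4² + 4² + 6² = 36 + 16 + 16 + 36 = 104
104 → 1² + 0² + 4² = 1 + 0 + 16 = 17
17 → 1² + 7² = 1 + 49 = 50
50 → 5² + 0² = 25 + 0 = 25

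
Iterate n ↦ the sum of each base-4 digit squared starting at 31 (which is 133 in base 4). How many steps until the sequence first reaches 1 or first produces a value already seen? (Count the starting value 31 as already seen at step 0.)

5

31 = (1,3,3)_4 → 1² + 3² + 3² = 1 + 9 + 9 = 19
19 = (1,0,3)_4 → 1² + 0² + 3² = 1 + 0 + 9 = 10
10 = (2,2)_4 → 2² + 2² = 4 + 4 = 8
8 = (2,0)_4 → 2² + 0² = 4 + 0 = 4
4 = (1,0)_4 → 1² + 0² = 1 + 0 = 1  — reached 1.
That took 5 steps.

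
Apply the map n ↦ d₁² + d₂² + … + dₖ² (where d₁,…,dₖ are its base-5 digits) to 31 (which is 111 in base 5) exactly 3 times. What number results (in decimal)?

17

31 = (1,1,1)_5 → 1² + 1² + 1² = 3
3 = (3)_5 → 3² = 9
9 = (1,4)_5 → 1² + 4² = 17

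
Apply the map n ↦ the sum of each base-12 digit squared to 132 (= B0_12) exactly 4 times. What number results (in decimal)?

132 = (11,0)_12 → 11² + 0² = 121 + 0 = 121
121 = (10,1)_12 → 10² + 1² = 100 + 1 = 101
101 = (8,5)_12 → 8² + 5² = 64 + 25 = 89
89 = (7,5)_12 → 7² + 5² = 49 + 25 = 74

74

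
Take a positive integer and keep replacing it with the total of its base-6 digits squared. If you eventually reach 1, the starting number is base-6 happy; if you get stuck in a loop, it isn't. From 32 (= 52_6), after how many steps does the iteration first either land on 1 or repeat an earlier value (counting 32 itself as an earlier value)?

32 = (5,2)_6 → 29
29 = (4,5)_6 → 41
41 = (1,0,5)_6 → 26
26 = (4,2)_6 → 20
20 = (3,2)_6 → 13
13 = (2,1)_6 → 5
5 = (5)_6 → 25
25 = (4,1)_6 → 17
17 = (2,5)_6 → 29  — 29 repeats.
That took 9 steps.

9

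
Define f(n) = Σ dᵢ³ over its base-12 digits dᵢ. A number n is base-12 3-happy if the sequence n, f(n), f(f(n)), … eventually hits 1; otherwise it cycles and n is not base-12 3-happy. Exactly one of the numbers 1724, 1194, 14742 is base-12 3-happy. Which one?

1724: 1724 → 3174 → 1217 → 762 → 368 → 736 → 190 → 1028 → 856 → 1520 → 1728 → 1  — reaches 1 (base-12 3-happy)
1194: 1194 → 755 → 1464 → 1008 → 343 → 415 → 1351 → 1136 → 1855 → 1344 → 793 → 342 → 288 → 8 → 512 → 755  — repeats 755 (not base-12 3-happy)
14742: 14742 → 1008 → 343 → 415 → 1351 → 1136 → 1855 → 1344 → 793 → 342 → 288 → 8 → 512 → 755 → 1464 → 1008  — repeats 1008 (not base-12 3-happy)

1724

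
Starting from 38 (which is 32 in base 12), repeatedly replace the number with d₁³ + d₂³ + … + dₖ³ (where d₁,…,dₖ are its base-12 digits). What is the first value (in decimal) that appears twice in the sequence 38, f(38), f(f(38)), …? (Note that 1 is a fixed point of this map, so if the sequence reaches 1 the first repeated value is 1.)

38 = (3,2)_12 → 3³ + 2³ = 27 + 8 = 35
35 = (2,11)_12 → 2³ + 11³ = 8 + 1331 = 1339
1339 = (9,3,7)_12 → 9³ + 3³ + 7³ = 729 + 27 + 343 = 1099
1099 = (7,7,7)_12 → 7³ + 7³ + 7³ = 343 + 343 + 343 = 1029
1029 = (7,1,9)_12 → 7³ + 1³ + 9³ = 343 + 1 + 729 = 1073
1073 = (7,5,5)_12 → 7³ + 5³ + 5³ = 343 + 125 + 125 = 593
593 = (4,1,5)_12 → 4³ + 1³ + 5³ = 64 + 1 + 125 = 190
190 = (1,3,10)_12 → 1³ + 3³ + 10³ = 1 + 27 + 1000 = 1028
1028 = (7,1,8)_12 → 7³ + 1³ + 8³ = 343 + 1 + 512 = 856
856 = (5,11,4)_12 → 5³ + 11³ + 4³ = 125 + 1331 + 64 = 1520
1520 = (10,6,8)_12 → 10³ + 6³ + 8³ = 1000 + 216 + 512 = 1728
1728 = (1,0,0,0)_12 → 1³ + 0³ + 0³ + 0³ = 1 + 0 + 0 + 0 = 1  — reached the fixed point 1.
1 → 1, so 1 is the first repeated value.

1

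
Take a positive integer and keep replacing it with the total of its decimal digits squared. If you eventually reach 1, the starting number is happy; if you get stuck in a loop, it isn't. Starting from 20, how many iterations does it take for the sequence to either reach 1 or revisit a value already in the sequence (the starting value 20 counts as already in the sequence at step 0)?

20 → 2² + 0² = 4
4 → 4² = 16
16 → 1² + 6² = 37
37 → 3² + 7² = 58
58 → 5² + 8² = 89
89 → 8² + 9² = 145
145 → 1² + 4² + 5² = 42
42 → 4² + 2² = 20  — 20 repeats.
That took 8 steps.

8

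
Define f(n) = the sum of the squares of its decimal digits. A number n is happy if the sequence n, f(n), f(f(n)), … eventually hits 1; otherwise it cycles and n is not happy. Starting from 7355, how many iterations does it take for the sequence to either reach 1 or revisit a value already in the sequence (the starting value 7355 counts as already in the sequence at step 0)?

12

7355 → 7² + 3² + 5² + 5² = 108
108 → 1² + 0² + 8² = 65
65 → 6² + 5² = 61
61 → 6² + 1² = 37
37 → 3² + 7² = 58
58 → 5² + 8² = 89
89 → 8² + 9² = 145
145 → 1² + 4² + 5² = 42
42 → 4² + 2² = 20
20 → 2² + 0² = 4
4 → 4² = 16
16 → 1² + 6² = 37  — 37 repeats.
That took 12 steps.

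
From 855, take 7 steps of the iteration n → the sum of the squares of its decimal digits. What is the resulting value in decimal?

89

855 → 8² + 5² + 5² = 114
114 → 1² + 1² + 4² = 18
18 → 1² + 8² = 65
65 → 6² + 5² = 61
61 → 6² + 1² = 37
37 → 3² + 7² = 58
58 → 5² + 8² = 89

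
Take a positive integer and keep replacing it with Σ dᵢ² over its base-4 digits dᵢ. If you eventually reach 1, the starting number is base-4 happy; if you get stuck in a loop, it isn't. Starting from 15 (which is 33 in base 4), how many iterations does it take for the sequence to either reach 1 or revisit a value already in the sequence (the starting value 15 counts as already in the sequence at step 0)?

15 = (3,3)_4 → 3² + 3² = 18
18 = (1,0,2)_4 → 1² + 0² + 2² = 5
5 = (1,1)_4 → 1² + 1² = 2
2 = (2)_4 → 2² = 4
4 = (1,0)_4 → 1² + 0² = 1  — reached 1.
That took 5 steps.

5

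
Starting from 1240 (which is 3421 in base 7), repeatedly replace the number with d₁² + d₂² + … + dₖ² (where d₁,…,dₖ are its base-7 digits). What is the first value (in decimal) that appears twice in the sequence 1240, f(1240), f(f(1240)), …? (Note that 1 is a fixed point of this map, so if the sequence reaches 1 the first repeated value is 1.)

1240 = (3,4,2,1)_7 → 3² + 4² + 2² + 1² = 9 + 16 + 4 + 1 = 30
30 = (4,2)_7 → 4² + 2² = 16 + 4 = 20
20 = (2,6)_7 → 2² + 6² = 4 + 36 = 40
40 = (5,5)_7 → 5² + 5² = 25 + 25 = 50
50 = (1,0,1)_7 → 1² + 0² + 1² = 1 + 0 + 1 = 2
2 = (2)_7 → 2² = 4
4 = (4)_7 → 4² = 16
16 = (2,2)_7 → 2² + 2² = 4 + 4 = 8
8 = (1,1)_7 → 1² + 1² = 1 + 1 = 2  — 2 already appeared earlier.

2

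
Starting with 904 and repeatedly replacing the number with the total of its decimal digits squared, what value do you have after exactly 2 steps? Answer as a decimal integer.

130

904 → 97
97 → 130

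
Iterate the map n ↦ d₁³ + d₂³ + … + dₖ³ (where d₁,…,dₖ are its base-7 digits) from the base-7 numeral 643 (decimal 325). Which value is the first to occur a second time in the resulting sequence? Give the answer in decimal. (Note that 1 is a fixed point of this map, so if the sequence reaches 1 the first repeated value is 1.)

1

325 = (6,4,3)_7 → 6³ + 4³ + 3³ = 307
307 = (6,1,6)_7 → 6³ + 1³ + 6³ = 433
433 = (1,1,5,6)_7 → 1³ + 1³ + 5³ + 6³ = 343
343 = (1,0,0,0)_7 → 1³ + 0³ + 0³ + 0³ = 1  — reached the fixed point 1.
1 → 1, so 1 is the first repeated value.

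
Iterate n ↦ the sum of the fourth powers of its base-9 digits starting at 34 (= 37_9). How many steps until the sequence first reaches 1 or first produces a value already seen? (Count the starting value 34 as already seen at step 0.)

34 = (3,7)_9 → 3⁴ + 7⁴ = 2482
2482 = (3,3,5,7)_9 → 3⁴ + 3⁴ + 5⁴ + 7⁴ = 3188
3188 = (4,3,3,2)_9 → 4⁴ + 3⁴ + 3⁴ + 2⁴ = 434
434 = (5,3,2)_9 → 5⁴ + 3⁴ + 2⁴ = 722
722 = (8,8,2)_9 → 8⁴ + 8⁴ + 2⁴ = 8208
8208 = (1,2,2,3,0)_9 → 1⁴ + 2⁴ + 2⁴ + 3⁴ + 0⁴ = 114
114 = (1,3,6)_9 → 1⁴ + 3⁴ + 6⁴ = 1378
1378 = (1,8,0,1)_9 → 1⁴ + 8⁴ + 0⁴ + 1⁴ = 4098
4098 = (5,5,5,3)_9 → 5⁴ + 5⁴ + 5⁴ + 3⁴ = 1956
1956 = (2,6,1,3)_9 → 2⁴ + 6⁴ + 1⁴ + 3⁴ = 1394
1394 = (1,8,1,8)_9 → 1⁴ + 8⁴ + 1⁴ + 8⁴ = 8194
8194 = (1,2,2,1,4)_9 → 1⁴ + 2⁴ + 2⁴ + 1⁴ + 4⁴ = 290
290 = (3,5,2)_9 → 3⁴ + 5⁴ + 2⁴ = 722  — 722 repeats.
That took 13 steps.

13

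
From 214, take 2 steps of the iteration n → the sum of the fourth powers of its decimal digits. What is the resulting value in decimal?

214 → 273
273 → 2498

2498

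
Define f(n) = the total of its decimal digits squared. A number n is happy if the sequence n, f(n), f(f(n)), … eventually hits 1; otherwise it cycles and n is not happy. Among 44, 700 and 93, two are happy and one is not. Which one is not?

44: 44 → 32 → 13 → 10 → 1  — reaches 1 (happy)
700: 700 → 49 → 97 → 130 → 10 → 1  — reaches 1 (happy)
93: 93 → 90 → 81 → 65 → 61 → 37 → 58 → 89 → 145 → 42 → 20 → 4 → 16 → 37  — repeats 37 (not happy)

93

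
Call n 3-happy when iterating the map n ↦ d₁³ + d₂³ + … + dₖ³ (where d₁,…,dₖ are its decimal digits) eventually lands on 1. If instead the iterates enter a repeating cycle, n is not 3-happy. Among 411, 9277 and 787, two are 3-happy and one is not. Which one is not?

411: 411 → 66 → 432 → 99 → 1458 → 702 → 351 → 153 → 153  — repeats 153 (not 3-happy)
9277: 9277 → 1423 → 100 → 1  — reaches 1 (3-happy)
787: 787 → 1198 → 1243 → 100 → 1  — reaches 1 (3-happy)

411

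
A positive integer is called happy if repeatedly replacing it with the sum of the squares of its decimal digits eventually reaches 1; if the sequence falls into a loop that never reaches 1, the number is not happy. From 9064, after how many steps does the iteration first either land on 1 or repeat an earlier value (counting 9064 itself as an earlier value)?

6

9064 → 9² + 0² + 6² + 4² = 81 + 0 + 36 + 16 = 133
133 → 1² + 3² + 3² = 1 + 9 + 9 = 19
19 → 1² + 9² = 1 + 81 = 82
82 → 8² + 2² = 64 + 4 = 68
68 → 6² + 8² = 36 + 64 = 100
100 → 1² + 0² + 0² = 1 + 0 + 0 = 1  — reached 1.
That took 6 steps.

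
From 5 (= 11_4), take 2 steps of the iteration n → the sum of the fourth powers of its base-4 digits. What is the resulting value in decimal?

16

5 = (1,1)_4 → 1⁴ + 1⁴ = 1 + 1 = 2
2 = (2)_4 → 2⁴ = 16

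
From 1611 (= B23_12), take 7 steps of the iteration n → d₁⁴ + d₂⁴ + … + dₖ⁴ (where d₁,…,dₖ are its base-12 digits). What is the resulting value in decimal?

27218

1611 = (11,2,3)_12 → 14738
14738 = (8,6,4,2)_12 → 5664
5664 = (3,3,4,0)_12 → 418
418 = (2,10,10)_12 → 20016
20016 = (11,7,0,0)_12 → 17042
17042 = (9,10,4,2)_12 → 16833
16833 = (9,8,10,9)_12 → 27218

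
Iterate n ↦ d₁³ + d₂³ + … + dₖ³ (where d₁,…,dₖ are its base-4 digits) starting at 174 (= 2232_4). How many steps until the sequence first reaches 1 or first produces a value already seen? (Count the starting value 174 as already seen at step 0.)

174 = (2,2,3,2)_4 → 2³ + 2³ + 3³ + 2³ = 51
51 = (3,0,3)_4 → 3³ + 0³ + 3³ = 54
54 = (3,1,2)_4 → 3³ + 1³ + 2³ = 36
36 = (2,1,0)_4 → 2³ + 1³ + 0³ = 9
9 = (2,1)_4 → 2³ + 1³ = 9  — 9 repeats.
That took 5 steps.

5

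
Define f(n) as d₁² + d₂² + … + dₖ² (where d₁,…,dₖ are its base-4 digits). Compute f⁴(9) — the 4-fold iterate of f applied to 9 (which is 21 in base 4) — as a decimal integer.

9 = (2,1)_4 → 5
5 = (1,1)_4 → 2
2 = (2)_4 → 4
4 = (1,0)_4 → 1

1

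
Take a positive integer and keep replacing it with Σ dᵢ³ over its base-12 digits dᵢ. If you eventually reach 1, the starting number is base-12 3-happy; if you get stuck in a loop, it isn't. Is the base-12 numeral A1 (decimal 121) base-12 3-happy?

121 = (10,1)_12 → 10³ + 1³ = 1001
1001 = (6,11,5)_12 → 6³ + 11³ + 5³ = 1672
1672 = (11,7,4)_12 → 11³ + 7³ + 4³ = 1738
1738 = (1,0,0,10)_12 → 1³ + 0³ + 0³ + 10³ = 1001  — 1001 already seen; the sequence cycles without reaching 1.

not base-12 3-happy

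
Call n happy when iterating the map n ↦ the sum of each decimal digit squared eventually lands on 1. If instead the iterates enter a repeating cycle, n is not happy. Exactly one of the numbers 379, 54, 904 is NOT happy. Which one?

54

379: 379 → 139 → 91 → 82 → 68 → 100 → 1  — reaches 1 (happy)
54: 54 → 41 → 17 → 50 → 25 → 29 → 85 → 89 → 145 → 42 → 20 → 4 → 16 → 37 → 58 → 89  — repeats 89 (not happy)
904: 904 → 97 → 130 → 10 → 1  — reaches 1 (happy)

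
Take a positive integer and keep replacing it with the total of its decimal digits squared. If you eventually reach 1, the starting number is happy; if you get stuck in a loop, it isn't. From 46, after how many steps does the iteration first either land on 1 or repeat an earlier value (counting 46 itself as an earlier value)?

12

46 → 4² + 6² = 16 + 36 = 52
52 → 5² + 2² = 25 + 4 = 29
29 → 2² + 9² = 4 + 81 = 85
85 → 8² + 5² = 64 + 25 = 89
89 → 8² + 9² = 64 + 81 = 145
145 → 1² + 4² + 5² = 1 + 16 + 25 = 42
42 → 4² + 2² = 16 + 4 = 20
20 → 2² + 0² = 4 + 0 = 4
4 → 4² = 16
16 → 1² + 6² = 1 + 36 = 37
37 → 3² + 7² = 9 + 49 = 58
58 → 5² + 8² = 25 + 64 = 89  — 89 repeats.
That took 12 steps.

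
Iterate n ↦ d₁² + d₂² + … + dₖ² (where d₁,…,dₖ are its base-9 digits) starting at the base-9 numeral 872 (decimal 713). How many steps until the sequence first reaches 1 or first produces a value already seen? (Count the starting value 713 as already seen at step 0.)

713 = (8,7,2)_9 → 117
117 = (1,4,0)_9 → 17
17 = (1,8)_9 → 65
65 = (7,2)_9 → 53
53 = (5,8)_9 → 89
89 = (1,0,8)_9 → 65  — 65 repeats.
That took 6 steps.

6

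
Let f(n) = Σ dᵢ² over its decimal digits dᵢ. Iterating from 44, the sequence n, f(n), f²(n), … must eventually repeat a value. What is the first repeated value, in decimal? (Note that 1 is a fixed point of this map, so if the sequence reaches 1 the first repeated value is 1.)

1

44 → 4² + 4² = 32
32 → 3² + 2² = 13
13 → 1² + 3² = 10
10 → 1² + 0² = 1  — reached the fixed point 1.
1 → 1, so 1 is the first repeated value.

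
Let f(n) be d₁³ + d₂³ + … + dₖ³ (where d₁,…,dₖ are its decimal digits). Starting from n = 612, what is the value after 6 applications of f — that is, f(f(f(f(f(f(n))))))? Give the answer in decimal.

1458

612 → 6³ + 1³ + 2³ = 216 + 1 + 8 = 225
225 → 2³ + 2³ + 5³ = 8 + 8 + 125 = 141
141 → 1³ + 4³ + 1³ = 1 + 64 + 1 = 66
66 → 6³ + 6³ = 216 + 216 = 432
432 → 4³ + 3³ + 2³ = 64 + 27 + 8 = 99
99 → 9³ + 9³ = 729 + 729 = 1458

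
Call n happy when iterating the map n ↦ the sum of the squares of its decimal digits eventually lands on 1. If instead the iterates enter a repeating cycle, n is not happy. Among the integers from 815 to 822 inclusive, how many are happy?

815: 815 → 90 → 81 → 65 → 61 → 37 → 58 → 89 → 145 → 42 → 20 → 4 → 16 → 37  (repeats 37)
816: 816 → 101 → 2 → 4 → 16 → 37 → 58 → 89 → 145 → 42 → 20 → 4  (repeats 4)
817: 817 → 114 → 18 → 65 → 61 → 37 → 58 → 89 → 145 → 42 → 20 → 4 → 16 → 37  (repeats 37)
818: 818 → 129 → 86 → 100 → 1  (reaches 1)
819: 819 → 146 → 53 → 34 → 25 → 29 → 85 → 89 → 145 → 42 → 20 → 4 → 16 → 37 → 58 → 89  (repeats 89)
820: 820 → 68 → 100 → 1  (reaches 1)
821: 821 → 69 → 117 → 51 → 26 → 40 → 16 → 37 → 58 → 89 → 145 → 42 → 20 → 4 → 16  (repeats 16)
822: 822 → 72 → 53 → 34 → 25 → 29 → 85 → 89 → 145 → 42 → 20 → 4 → 16 → 37 → 58 → 89  (repeats 89)
happy: 818, 820

2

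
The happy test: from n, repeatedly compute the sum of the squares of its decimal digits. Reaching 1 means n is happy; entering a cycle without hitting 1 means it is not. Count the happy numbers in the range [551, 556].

551: 551 → 51 → 26 → 40 → 16 → 37 → 58 → 89 → 145 → 42 → 20 → 4 → 16  — not happy
552: 552 → 54 → 41 → 17 → 50 → 25 → 29 → 85 → 89 → 145 → 42 → 20 → 4 → 16 → 37 → 58 → 89  — not happy
553: 553 → 59 → 106 → 37 → 58 → 89 → 145 → 42 → 20 → 4 → 16 → 37  — not happy
554: 554 → 66 → 72 → 53 → 34 → 25 → 29 → 85 → 89 → 145 → 42 → 20 → 4 → 16 → 37 → 58 → 89  — not happy
555: 555 → 75 → 74 → 65 → 61 → 37 → 58 → 89 → 145 → 42 → 20 → 4 → 16 → 37  — not happy
556: 556 → 86 → 100 → 1  — happy
happy: 556

1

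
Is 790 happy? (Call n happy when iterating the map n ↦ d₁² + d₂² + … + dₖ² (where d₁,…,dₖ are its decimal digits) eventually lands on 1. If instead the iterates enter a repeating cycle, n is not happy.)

790 → 7² + 9² + 0² = 49 + 81 + 0 = 130
130 → 1² + 3² + 0² = 1 + 9 + 0 = 10
10 → 1² + 0² = 1 + 0 = 1  — reached 1.

happy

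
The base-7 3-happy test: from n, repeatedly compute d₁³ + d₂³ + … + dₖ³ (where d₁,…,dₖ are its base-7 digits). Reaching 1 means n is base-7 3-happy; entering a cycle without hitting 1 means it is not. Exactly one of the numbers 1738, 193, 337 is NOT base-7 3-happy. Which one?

1738: 1738 → 160 → 244 → 496 → 244  — repeats 244 (not base-7 3-happy)
193: 193 → 307 → 433 → 343 → 1  — reaches 1 (base-7 3-happy)
337: 337 → 433 → 343 → 1  — reaches 1 (base-7 3-happy)

1738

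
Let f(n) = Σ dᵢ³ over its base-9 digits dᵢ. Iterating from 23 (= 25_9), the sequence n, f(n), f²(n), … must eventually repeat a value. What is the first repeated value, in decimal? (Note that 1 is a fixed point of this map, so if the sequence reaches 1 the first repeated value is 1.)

23 = (2,5)_9 → 2³ + 5³ = 8 + 125 = 133
133 = (1,5,7)_9 → 1³ + 5³ + 7³ = 1 + 125 + 343 = 469
469 = (5,7,1)_9 → 5³ + 7³ + 1³ = 125 + 343 + 1 = 469  — 469 already appeared earlier.

469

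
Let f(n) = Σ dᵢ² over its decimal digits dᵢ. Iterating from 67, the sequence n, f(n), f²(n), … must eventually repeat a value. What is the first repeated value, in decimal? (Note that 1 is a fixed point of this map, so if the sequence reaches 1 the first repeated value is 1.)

89

67 → 6² + 7² = 85
85 → 8² + 5² = 89
89 → 8² + 9² = 145
145 → 1² + 4² + 5² = 42
42 → 4² + 2² = 20
20 → 2² + 0² = 4
4 → 4² = 16
16 → 1² + 6² = 37
37 → 3² + 7² = 58
58 → 5² + 8² = 89  — 89 already appeared earlier.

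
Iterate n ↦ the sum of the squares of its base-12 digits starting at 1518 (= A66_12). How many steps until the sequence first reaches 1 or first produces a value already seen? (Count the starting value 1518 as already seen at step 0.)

1518 = (10,6,6)_12 → 10² + 6² + 6² = 172
172 = (1,2,4)_12 → 1² + 2² + 4² = 21
21 = (1,9)_12 → 1² + 9² = 82
82 = (6,10)_12 → 6² + 10² = 136
136 = (11,4)_12 → 11² + 4² = 137
137 = (11,5)_12 → 11² + 5² = 146
146 = (1,0,2)_12 → 1² + 0² + 2² = 5
5 = (5)_12 → 5² = 25
25 = (2,1)_12 → 2² + 1² = 5  — 5 repeats.
That took 9 steps.

9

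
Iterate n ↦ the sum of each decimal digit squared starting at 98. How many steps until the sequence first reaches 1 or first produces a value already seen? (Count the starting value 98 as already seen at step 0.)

9

98 → 9² + 8² = 145
145 → 1² + 4² + 5² = 42
42 → 4² + 2² = 20
20 → 2² + 0² = 4
4 → 4² = 16
16 → 1² + 6² = 37
37 → 3² + 7² = 58
58 → 5² + 8² = 89
89 → 8² + 9² = 145  — 145 repeats.
That took 9 steps.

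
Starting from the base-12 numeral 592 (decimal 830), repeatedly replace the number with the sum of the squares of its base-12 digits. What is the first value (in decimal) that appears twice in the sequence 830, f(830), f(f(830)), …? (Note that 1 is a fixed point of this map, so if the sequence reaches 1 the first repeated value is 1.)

50

830 = (5,9,2)_12 → 110
110 = (9,2)_12 → 85
85 = (7,1)_12 → 50
50 = (4,2)_12 → 20
20 = (1,8)_12 → 65
65 = (5,5)_12 → 50  — 50 already appeared earlier.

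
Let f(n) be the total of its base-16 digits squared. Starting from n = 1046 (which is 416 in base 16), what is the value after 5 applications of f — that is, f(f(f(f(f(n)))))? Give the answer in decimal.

1046 = (4,1,6)_16 → 4² + 1² + 6² = 16 + 1 + 36 = 53
53 = (3,5)_16 → 3² + 5² = 9 + 25 = 34
34 = (2,2)_16 → 2² + 2² = 4 + 4 = 8
8 = (8)_16 → 8² = 64
64 = (4,0)_16 → 4² + 0² = 16 + 0 = 16

16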